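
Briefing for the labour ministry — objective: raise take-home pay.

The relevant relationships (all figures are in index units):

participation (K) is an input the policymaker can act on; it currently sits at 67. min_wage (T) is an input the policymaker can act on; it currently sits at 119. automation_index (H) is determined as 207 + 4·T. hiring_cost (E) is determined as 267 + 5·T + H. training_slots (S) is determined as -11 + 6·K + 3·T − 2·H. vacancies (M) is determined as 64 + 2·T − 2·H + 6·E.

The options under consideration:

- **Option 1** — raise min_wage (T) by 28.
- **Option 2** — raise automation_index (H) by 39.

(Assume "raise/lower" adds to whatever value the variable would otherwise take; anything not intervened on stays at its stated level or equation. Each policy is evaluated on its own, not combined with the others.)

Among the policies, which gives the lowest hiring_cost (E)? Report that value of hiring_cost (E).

Option 1 (T + 28):
  T = 119 + 28 = 147
  H = 207 + 4·147 = 795
  E = 267 + 5·147 + 795 = 1797
Option 2 (H + 39):
  T = 119
  H = 207 + 4·119 (+39 from intervention) = 722
  E = 267 + 5·119 + 722 = 1584
Comparing — Option 1: E=1797, Option 2: E=1584. Lowest is 1584 (Option 2).

1584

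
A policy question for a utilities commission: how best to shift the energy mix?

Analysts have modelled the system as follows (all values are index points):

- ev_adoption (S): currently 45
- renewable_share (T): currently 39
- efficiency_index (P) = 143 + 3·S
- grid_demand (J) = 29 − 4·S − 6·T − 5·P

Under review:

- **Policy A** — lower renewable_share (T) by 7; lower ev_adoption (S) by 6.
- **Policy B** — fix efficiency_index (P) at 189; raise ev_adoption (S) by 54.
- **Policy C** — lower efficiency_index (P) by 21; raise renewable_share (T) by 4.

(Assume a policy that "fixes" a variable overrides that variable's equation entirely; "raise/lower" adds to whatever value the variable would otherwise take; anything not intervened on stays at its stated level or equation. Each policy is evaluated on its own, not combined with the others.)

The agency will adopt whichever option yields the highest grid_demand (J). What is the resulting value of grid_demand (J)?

Policy A (T − 7, S − 6):
  S = 45 − 6 = 39
  T = 39 − 7 = 32
  P = 143 + 3·39 = 260
  J = 29 − 4·39 − 6·32 − 5·260 = -1619
Policy B (P := 189, S + 54):
  S = 45 + 54 = 99
  T = 39
  P = 189
  J = 29 − 4·99 − 6·39 − 5·189 = -1546
Policy C (P − 21, T + 4):
  S = 45
  T = 39 + 4 = 43
  P = 143 + 3·45 (−21 from intervention) = 257
  J = 29 − 4·45 − 6·43 − 5·257 = -1694
Comparing — Policy A: J=-1619, Policy B: J=-1546, Policy C: J=-1694. Highest is -1546 (Policy B).

-1546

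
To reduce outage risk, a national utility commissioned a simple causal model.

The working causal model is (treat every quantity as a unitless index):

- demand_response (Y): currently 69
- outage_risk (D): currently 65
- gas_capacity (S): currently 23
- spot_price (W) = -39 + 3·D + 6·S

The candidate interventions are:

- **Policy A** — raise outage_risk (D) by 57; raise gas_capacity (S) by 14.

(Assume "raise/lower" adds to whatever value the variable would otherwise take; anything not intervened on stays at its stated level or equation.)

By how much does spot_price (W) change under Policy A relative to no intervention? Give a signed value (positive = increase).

255

Baseline:
  D = 65
  S = 23
  W = -39 + 3·65 + 6·23 = 294
Policy A (D + 57, S + 14):
  D = 65 + 57 = 122
  S = 23 + 14 = 37
  W = -39 + 3·122 + 6·37 = 549
Change in W: 549 − 294 = 255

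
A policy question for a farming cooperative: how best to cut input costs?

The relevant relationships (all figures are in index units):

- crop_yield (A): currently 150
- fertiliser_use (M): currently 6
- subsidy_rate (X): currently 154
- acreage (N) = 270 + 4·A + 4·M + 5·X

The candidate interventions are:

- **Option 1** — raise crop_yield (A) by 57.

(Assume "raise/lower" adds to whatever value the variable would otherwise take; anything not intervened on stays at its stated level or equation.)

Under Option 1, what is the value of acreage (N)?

Option 1 (A + 57):
  A = 150 + 57 = 207
  M = 6
  X = 154
  N = 270 + 4·207 + 4·6 + 5·154 = 1892

1892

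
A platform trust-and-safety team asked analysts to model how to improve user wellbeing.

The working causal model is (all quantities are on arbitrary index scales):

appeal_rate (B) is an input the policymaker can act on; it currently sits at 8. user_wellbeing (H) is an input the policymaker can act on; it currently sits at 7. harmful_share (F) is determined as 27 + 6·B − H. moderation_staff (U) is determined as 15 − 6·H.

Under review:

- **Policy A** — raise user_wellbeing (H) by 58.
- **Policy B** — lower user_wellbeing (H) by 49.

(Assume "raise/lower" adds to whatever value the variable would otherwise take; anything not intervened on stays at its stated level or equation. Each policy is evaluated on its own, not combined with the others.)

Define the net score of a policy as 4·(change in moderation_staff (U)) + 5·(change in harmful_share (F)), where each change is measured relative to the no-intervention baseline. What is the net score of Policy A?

-1682

Baseline:
  B = 8
  H = 7
  F = 27 + 6·8 − 7 = 68
  U = 15 − 6·7 = -27
Policy A (H + 58):
  B = 8
  H = 7 + 58 = 65
  F = 27 + 6·8 − 65 = 10
  U = 15 − 6·65 = -375
ΔU = -375 − (-27) = -348; ΔF = 10 − 68 = -58
Score = 4·(-348) + 5·(-58) = -1682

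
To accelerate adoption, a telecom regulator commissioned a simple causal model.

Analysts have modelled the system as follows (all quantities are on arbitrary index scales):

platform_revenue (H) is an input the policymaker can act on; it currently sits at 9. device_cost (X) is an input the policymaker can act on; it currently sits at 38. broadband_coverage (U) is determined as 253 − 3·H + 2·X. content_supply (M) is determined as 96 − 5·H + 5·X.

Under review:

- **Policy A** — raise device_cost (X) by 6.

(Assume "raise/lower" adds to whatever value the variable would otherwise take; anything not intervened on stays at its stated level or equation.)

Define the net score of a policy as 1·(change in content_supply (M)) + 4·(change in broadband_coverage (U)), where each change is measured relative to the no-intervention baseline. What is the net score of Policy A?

78

Baseline:
  H = 9
  X = 38
  U = 253 − 3·9 + 2·38 = 302
  M = 96 − 5·9 + 5·38 = 241
Policy A (X + 6):
  H = 9
  X = 38 + 6 = 44
  U = 253 − 3·9 + 2·44 = 314
  M = 96 − 5·9 + 5·44 = 271
ΔM = 271 − 241 = 30; ΔU = 314 − 302 = 12
Score = 1·30 + 4·12 = 78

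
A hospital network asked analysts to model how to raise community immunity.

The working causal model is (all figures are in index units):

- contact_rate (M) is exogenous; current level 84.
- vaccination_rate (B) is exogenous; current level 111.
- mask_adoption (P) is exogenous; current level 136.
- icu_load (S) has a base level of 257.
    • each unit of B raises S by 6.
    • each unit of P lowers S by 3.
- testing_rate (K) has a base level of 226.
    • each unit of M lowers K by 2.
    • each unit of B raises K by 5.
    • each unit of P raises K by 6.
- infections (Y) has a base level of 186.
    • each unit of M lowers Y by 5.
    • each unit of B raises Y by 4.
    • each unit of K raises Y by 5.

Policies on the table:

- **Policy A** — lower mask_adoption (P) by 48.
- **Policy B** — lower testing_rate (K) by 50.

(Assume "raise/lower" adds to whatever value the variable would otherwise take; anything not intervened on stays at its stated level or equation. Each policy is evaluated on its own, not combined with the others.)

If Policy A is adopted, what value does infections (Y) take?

Policy A (P − 48):
  M = 84
  B = 111
  P = 136 − 48 = 88
  K = 226 − 2·84 + 5·111 + 6·88 = 1141
  Y = 186 − 5·84 + 4·111 + 5·1141 = 5915

5915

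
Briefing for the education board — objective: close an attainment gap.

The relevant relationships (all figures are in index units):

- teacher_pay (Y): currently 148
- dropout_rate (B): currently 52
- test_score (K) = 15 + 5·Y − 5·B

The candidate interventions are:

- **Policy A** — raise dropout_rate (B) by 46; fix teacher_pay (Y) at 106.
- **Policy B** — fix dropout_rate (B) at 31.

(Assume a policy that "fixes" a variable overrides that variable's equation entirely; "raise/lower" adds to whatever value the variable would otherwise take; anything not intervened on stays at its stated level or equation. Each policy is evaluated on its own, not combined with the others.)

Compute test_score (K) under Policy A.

55

Policy A (B + 46, Y := 106):
  Y = 106
  B = 52 + 46 = 98
  K = 15 + 5·106 − 5·98 = 55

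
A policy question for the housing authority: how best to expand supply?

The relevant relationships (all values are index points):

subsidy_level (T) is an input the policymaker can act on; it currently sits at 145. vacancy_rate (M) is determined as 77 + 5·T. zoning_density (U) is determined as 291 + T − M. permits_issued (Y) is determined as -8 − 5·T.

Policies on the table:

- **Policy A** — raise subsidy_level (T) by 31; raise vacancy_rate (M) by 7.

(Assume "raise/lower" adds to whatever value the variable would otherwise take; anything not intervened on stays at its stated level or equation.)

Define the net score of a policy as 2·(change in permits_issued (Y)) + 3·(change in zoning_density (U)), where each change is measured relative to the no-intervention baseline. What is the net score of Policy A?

-703

Baseline:
  T = 145
  M = 77 + 5·145 = 802
  U = 291 + 145 − 802 = -366
  Y = -8 − 5·145 = -733
Policy A (T + 31, M + 7):
  T = 145 + 31 = 176
  M = 77 + 5·176 (+7 from intervention) = 964
  U = 291 + 176 − 964 = -497
  Y = -8 − 5·176 = -888
ΔY = -888 − (-733) = -155; ΔU = -497 − (-366) = -131
Score = 2·(-155) + 3·(-131) = -703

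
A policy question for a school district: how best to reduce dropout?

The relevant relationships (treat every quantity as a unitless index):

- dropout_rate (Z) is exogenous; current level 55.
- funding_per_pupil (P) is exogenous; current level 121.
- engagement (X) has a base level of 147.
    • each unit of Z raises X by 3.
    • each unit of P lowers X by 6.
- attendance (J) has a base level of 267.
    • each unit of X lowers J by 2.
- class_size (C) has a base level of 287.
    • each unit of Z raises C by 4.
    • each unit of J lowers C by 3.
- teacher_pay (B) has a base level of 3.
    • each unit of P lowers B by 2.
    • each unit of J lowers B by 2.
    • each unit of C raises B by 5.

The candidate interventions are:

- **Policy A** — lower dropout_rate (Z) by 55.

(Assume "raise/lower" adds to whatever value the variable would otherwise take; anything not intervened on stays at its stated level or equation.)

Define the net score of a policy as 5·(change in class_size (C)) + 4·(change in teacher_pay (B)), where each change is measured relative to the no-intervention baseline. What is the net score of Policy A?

-32890

Baseline:
  Z = 55
  P = 121
  X = 147 + 3·55 − 6·121 = -414
  J = 267 − 2·(-414) = 1095
  C = 287 + 4·55 − 3·1095 = -2778
  B = 3 − 2·121 − 2·1095 + 5·(-2778) = -16319
Policy A (Z − 55):
  Z = 55 − 55 = 0
  P = 121
  X = 147 + 3·0 − 6·121 = -579
  J = 267 − 2·(-579) = 1425
  C = 287 + 4·0 − 3·1425 = -3988
  B = 3 − 2·121 − 2·1425 + 5·(-3988) = -23029
ΔC = -3988 − (-2778) = -1210; ΔB = -23029 − (-16319) = -6710
Score = 5·(-1210) + 4·(-6710) = -32890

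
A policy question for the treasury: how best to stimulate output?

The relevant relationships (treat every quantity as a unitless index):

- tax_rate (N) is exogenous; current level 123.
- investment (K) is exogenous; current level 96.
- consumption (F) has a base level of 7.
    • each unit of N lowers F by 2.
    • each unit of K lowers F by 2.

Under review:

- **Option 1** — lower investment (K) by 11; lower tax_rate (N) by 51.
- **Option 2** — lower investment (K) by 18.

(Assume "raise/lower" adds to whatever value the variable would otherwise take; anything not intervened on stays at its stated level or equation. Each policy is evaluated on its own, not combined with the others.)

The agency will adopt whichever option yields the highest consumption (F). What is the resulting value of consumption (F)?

Option 1 (K − 11, N − 51):
  N = 123 − 51 = 72
  K = 96 − 11 = 85
  F = 7 − 2·72 − 2·85 = -307
Option 2 (K − 18):
  N = 123
  K = 96 − 18 = 78
  F = 7 − 2·123 − 2·78 = -395
Comparing — Option 1: F=-307, Option 2: F=-395. Highest is -307 (Option 1).

-307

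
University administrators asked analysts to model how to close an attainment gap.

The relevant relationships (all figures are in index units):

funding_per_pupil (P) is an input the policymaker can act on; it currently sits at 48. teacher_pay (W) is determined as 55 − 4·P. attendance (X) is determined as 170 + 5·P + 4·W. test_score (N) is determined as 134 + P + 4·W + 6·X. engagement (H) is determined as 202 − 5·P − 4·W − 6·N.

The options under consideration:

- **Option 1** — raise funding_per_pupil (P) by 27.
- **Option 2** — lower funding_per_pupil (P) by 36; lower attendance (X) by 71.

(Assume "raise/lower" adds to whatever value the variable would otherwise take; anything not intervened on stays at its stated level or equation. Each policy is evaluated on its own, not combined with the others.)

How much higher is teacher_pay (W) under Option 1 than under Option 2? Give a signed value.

Option 1 (P + 27):
  P = 48 + 27 = 75
  W = 55 − 4·75 = -245
Option 2 (P − 36, X − 71):
  P = 48 − 36 = 12
  W = 55 − 4·12 = 7
W: -245 − 7 = -252

-252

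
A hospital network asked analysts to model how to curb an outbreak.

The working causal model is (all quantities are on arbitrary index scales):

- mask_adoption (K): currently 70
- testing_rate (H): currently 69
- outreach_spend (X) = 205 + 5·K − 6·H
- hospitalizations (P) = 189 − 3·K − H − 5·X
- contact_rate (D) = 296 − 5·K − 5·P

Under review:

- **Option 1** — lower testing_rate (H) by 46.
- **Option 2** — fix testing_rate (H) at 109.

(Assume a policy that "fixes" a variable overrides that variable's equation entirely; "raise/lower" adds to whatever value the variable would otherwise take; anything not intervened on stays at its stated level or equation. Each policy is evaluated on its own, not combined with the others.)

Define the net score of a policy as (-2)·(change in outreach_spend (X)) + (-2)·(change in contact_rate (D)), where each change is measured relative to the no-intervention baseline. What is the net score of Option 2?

Baseline:
  K = 70
  H = 69
  X = 205 + 5·70 − 6·69 = 141
  P = 189 − 3·70 − 69 − 5·141 = -795
  D = 296 − 5·70 − 5·(-795) = 3921
Option 2 (H := 109):
  K = 70
  H = 109
  X = 205 + 5·70 − 6·109 = -99
  P = 189 − 3·70 − 109 − 5·(-99) = 365
  D = 296 − 5·70 − 5·365 = -1879
ΔX = -99 − 141 = -240; ΔD = -1879 − 3921 = -5800
Score = (-2)·(-240) + (-2)·(-5800) = 12080

12080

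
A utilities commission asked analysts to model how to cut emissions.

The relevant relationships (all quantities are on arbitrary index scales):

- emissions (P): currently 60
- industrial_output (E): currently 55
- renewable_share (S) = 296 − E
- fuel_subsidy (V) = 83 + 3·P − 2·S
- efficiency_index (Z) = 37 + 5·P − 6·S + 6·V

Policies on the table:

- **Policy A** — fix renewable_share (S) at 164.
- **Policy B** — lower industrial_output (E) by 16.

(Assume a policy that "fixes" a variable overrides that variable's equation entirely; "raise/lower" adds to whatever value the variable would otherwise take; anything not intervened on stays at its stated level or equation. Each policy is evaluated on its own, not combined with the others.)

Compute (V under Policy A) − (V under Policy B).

Policy A (S := 164):
  P = 60
  E = 55
  S = 164
  V = 83 + 3·60 − 2·164 = -65
Policy B (E − 16):
  P = 60
  E = 55 − 16 = 39
  S = 296 − 39 = 257
  V = 83 + 3·60 − 2·257 = -251
V: -65 − (-251) = 186

186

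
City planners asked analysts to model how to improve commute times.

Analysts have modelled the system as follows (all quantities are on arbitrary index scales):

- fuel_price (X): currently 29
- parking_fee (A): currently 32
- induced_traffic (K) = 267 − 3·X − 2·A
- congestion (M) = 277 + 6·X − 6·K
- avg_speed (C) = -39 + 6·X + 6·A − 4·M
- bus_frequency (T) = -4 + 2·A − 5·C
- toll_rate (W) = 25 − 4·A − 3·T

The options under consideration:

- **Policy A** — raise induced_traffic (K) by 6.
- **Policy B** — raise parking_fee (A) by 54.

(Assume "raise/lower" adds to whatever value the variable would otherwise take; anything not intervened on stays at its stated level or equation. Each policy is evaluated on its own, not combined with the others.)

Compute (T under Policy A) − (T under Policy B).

Policy A (K + 6):
  X = 29
  A = 32
  K = 267 − 3·29 − 2·32 (+6 from intervention) = 122
  M = 277 + 6·29 − 6·122 = -281
  C = -39 + 6·29 + 6·32 − 4·(-281) = 1451
  T = -4 + 2·32 − 5·1451 = -7195
Policy B (A + 54):
  X = 29
  A = 32 + 54 = 86
  K = 267 − 3·29 − 2·86 = 8
  M = 277 + 6·29 − 6·8 = 403
  C = -39 + 6·29 + 6·86 − 4·403 = -961
  T = -4 + 2·86 − 5·(-961) = 4973
T: -7195 − 4973 = -12168

-12168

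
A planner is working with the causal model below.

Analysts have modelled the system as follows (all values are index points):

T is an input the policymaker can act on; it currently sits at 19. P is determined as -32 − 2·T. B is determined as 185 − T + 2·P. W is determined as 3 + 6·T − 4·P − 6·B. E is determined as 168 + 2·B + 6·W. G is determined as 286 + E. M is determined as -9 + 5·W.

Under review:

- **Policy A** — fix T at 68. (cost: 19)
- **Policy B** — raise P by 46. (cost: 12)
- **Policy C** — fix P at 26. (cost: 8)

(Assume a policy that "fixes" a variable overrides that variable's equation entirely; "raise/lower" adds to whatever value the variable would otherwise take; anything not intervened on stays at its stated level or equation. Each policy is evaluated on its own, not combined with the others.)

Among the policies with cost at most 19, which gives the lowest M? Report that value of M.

-6484

Policy A (T := 68):
  T = 68
  P = -32 − 2·68 = -168
  B = 185 − 68 + 2·(-168) = -219
  W = 3 + 6·68 − 4·(-168) − 6·(-219) = 2397
  M = -9 + 5·2397 = 11976
Policy B (P + 46):
  T = 19
  P = -32 − 2·19 (+46 from intervention) = -24
  B = 185 − 19 + 2·(-24) = 118
  W = 3 + 6·19 − 4·(-24) − 6·118 = -495
  M = -9 + 5·(-495) = -2484
Policy C (P := 26):
  T = 19
  P = 26
  B = 185 − 19 + 2·26 = 218
  W = 3 + 6·19 − 4·26 − 6·218 = -1295
  M = -9 + 5·(-1295) = -6484
Comparing — Policy A: M=11976, Policy B: M=-2484, Policy C: M=-6484. Lowest is -6484 (Policy C).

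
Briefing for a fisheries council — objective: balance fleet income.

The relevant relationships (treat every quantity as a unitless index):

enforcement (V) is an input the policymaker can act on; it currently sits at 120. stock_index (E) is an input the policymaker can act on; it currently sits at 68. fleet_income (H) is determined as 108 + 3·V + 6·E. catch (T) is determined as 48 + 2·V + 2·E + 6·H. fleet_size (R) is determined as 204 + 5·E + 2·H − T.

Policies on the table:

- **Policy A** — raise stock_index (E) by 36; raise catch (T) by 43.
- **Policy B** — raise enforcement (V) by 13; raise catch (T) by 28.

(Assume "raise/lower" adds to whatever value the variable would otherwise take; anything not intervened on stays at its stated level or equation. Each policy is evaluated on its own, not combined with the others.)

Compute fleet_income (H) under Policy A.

1092

Policy A (E + 36, T + 43):
  V = 120
  E = 68 + 36 = 104
  H = 108 + 3·120 + 6·104 = 1092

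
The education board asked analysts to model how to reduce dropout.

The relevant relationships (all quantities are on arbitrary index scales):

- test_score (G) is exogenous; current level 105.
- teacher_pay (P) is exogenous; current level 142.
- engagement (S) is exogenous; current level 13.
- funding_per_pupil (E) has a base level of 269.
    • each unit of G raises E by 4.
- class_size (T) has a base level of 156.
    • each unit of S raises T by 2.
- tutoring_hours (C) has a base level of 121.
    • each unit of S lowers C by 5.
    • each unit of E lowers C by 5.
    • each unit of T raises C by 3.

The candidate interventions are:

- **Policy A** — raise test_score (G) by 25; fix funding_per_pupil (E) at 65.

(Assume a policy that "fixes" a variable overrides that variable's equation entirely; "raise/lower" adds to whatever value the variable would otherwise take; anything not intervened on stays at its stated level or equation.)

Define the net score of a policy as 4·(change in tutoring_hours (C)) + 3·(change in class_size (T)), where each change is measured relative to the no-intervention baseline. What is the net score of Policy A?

12480

Baseline:
  G = 105
  S = 13
  E = 269 + 4·105 = 689
  T = 156 + 2·13 = 182
  C = 121 − 5·13 − 5·689 + 3·182 = -2843
Policy A (G + 25, E := 65):
  G = 105 + 25 = 130
  S = 13
  E = 65
  T = 156 + 2·13 = 182
  C = 121 − 5·13 − 5·65 + 3·182 = 277
ΔC = 277 − (-2843) = 3120; ΔT = 182 − 182 = 0
Score = 4·3120 + 3·0 = 12480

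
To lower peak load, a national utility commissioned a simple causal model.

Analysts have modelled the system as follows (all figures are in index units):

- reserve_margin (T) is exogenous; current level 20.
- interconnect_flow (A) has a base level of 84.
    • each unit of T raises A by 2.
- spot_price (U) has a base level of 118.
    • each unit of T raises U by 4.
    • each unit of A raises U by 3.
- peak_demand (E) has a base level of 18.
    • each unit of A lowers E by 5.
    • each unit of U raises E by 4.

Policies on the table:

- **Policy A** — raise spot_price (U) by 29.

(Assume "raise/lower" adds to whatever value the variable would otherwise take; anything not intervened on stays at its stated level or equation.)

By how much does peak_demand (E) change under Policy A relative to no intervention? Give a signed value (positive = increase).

116

Baseline:
  T = 20
  A = 84 + 2·20 = 124
  U = 118 + 4·20 + 3·124 = 570
  E = 18 − 5·124 + 4·570 = 1678
Policy A (U + 29):
  T = 20
  A = 84 + 2·20 = 124
  U = 118 + 4·20 + 3·124 (+29 from intervention) = 599
  E = 18 − 5·124 + 4·599 = 1794
Change in E: 1794 − 1678 = 116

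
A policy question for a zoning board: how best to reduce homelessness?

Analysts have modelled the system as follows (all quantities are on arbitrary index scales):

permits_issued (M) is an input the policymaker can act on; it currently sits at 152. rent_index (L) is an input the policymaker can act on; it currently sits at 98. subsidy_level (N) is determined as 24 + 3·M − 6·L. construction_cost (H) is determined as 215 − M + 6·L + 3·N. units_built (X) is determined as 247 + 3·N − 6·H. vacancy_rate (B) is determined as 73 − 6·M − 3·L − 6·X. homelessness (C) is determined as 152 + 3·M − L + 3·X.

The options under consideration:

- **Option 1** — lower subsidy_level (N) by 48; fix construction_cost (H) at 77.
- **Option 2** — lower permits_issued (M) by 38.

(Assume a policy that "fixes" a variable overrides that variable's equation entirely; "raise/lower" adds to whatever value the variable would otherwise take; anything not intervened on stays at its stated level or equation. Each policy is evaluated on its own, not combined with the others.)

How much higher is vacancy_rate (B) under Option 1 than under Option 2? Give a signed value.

Option 1 (N − 48, H := 77):
  M = 152
  L = 98
  N = 24 + 3·152 − 6·98 (−48 from intervention) = -156
  H = 77
  X = 247 + 3·(-156) − 6·77 = -683
  B = 73 − 6·152 − 3·98 − 6·(-683) = 2965
Option 2 (M − 38):
  M = 152 − 38 = 114
  L = 98
  N = 24 + 3·114 − 6·98 = -222
  H = 215 − 114 + 6·98 + 3·(-222) = 23
  X = 247 + 3·(-222) − 6·23 = -557
  B = 73 − 6·114 − 3·98 − 6·(-557) = 2437
B: 2965 − 2437 = 528

528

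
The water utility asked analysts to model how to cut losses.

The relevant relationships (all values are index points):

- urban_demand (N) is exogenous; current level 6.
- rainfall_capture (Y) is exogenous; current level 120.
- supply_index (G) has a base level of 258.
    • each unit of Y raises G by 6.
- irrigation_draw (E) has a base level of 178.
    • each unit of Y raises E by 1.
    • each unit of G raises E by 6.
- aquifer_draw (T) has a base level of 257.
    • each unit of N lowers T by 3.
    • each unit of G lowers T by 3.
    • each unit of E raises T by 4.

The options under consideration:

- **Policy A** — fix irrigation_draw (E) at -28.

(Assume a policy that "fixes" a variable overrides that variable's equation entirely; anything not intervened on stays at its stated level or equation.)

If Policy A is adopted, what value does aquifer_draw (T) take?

Policy A (E := -28):
  N = 6
  Y = 120
  G = 258 + 6·120 = 978
  E = -28
  T = 257 − 3·6 − 3·978 + 4·(-28) = -2807

-2807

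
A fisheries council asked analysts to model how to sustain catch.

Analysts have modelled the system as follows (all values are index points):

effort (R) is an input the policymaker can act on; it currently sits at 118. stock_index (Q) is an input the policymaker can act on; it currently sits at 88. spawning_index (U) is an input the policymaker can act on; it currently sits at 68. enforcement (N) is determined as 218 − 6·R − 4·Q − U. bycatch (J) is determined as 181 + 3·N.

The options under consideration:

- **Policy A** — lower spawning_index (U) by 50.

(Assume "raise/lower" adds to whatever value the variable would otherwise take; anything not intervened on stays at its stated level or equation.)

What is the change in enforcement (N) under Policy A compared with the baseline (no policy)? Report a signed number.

Baseline:
  R = 118
  Q = 88
  U = 68
  N = 218 − 6·118 − 4·88 − 68 = -910
Policy A (U − 50):
  R = 118
  Q = 88
  U = 68 − 50 = 18
  N = 218 − 6·118 − 4·88 − 18 = -860
Change in N: -860 − (-910) = 50

50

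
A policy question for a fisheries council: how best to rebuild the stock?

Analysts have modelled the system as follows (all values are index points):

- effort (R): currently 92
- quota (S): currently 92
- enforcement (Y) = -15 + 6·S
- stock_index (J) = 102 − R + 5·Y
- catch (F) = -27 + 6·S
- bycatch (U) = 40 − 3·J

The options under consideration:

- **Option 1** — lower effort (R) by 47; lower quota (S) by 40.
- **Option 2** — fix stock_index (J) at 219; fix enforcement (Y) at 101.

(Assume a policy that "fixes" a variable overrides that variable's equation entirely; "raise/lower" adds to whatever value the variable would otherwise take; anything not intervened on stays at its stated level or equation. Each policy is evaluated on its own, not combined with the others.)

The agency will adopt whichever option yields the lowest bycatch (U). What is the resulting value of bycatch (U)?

-4586

Option 1 (R − 47, S − 40):
  R = 92 − 47 = 45
  S = 92 − 40 = 52
  Y = -15 + 6·52 = 297
  J = 102 − 45 + 5·297 = 1542
  U = 40 − 3·1542 = -4586
Option 2 (J := 219, Y := 101):
  R = 92
  S = 92
  Y = 101
  J = 219
  U = 40 − 3·219 = -617
Comparing — Option 1: U=-4586, Option 2: U=-617. Lowest is -4586 (Option 1).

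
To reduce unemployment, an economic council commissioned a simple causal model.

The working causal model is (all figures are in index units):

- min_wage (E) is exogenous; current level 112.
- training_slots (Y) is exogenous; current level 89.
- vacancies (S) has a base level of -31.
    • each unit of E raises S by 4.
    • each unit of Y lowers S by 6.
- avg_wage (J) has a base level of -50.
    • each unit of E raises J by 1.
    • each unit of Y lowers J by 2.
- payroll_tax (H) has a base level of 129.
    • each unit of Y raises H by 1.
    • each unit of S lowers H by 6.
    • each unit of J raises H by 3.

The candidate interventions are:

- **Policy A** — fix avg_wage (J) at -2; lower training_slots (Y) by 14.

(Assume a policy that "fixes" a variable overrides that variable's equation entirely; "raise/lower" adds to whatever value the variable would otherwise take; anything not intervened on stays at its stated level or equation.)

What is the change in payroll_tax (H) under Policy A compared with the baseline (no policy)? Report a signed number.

Baseline:
  E = 112
  Y = 89
  S = -31 + 4·112 − 6·89 = -117
  J = -50 + 112 − 2·89 = -116
  H = 129 + 89 − 6·(-117) + 3·(-116) = 572
Policy A (J := -2, Y − 14):
  E = 112
  Y = 89 − 14 = 75
  S = -31 + 4·112 − 6·75 = -33
  J = -2
  H = 129 + 75 − 6·(-33) + 3·(-2) = 396
Change in H: 396 − 572 = -176

-176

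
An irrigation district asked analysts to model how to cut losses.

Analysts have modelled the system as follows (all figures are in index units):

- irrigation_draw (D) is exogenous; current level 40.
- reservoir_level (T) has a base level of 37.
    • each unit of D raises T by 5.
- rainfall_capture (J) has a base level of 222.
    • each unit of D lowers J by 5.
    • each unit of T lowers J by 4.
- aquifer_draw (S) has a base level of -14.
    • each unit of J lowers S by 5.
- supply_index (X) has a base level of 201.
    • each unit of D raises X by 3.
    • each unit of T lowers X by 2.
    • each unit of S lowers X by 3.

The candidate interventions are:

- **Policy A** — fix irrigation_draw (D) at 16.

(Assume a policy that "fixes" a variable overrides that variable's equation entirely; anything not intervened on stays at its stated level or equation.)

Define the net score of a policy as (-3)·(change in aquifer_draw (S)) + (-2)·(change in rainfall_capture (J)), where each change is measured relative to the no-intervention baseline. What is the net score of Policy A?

Baseline:
  D = 40
  T = 37 + 5·40 = 237
  J = 222 − 5·40 − 4·237 = -926
  S = -14 − 5·(-926) = 4616
Policy A (D := 16):
  D = 16
  T = 37 + 5·16 = 117
  J = 222 − 5·16 − 4·117 = -326
  S = -14 − 5·(-326) = 1616
ΔS = 1616 − 4616 = -3000; ΔJ = -326 − (-926) = 600
Score = (-3)·(-3000) + (-2)·600 = 7800

7800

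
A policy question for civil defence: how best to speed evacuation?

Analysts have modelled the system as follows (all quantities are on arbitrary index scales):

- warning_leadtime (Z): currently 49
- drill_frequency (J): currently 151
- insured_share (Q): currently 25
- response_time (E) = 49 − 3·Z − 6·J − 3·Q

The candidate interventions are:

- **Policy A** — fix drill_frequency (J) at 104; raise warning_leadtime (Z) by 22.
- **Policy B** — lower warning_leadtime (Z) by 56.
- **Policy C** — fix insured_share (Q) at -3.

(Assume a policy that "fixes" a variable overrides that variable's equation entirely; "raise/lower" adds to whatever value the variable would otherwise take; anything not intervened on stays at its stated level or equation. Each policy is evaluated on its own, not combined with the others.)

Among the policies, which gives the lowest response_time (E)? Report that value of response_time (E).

-995

Policy A (J := 104, Z + 22):
  Z = 49 + 22 = 71
  J = 104
  Q = 25
  E = 49 − 3·71 − 6·104 − 3·25 = -863
Policy B (Z − 56):
  Z = 49 − 56 = -7
  J = 151
  Q = 25
  E = 49 − 3·(-7) − 6·151 − 3·25 = -911
Policy C (Q := -3):
  Z = 49
  J = 151
  Q = -3
  E = 49 − 3·49 − 6·151 − 3·(-3) = -995
Comparing — Policy A: E=-863, Policy B: E=-911, Policy C: E=-995. Lowest is -995 (Policy C).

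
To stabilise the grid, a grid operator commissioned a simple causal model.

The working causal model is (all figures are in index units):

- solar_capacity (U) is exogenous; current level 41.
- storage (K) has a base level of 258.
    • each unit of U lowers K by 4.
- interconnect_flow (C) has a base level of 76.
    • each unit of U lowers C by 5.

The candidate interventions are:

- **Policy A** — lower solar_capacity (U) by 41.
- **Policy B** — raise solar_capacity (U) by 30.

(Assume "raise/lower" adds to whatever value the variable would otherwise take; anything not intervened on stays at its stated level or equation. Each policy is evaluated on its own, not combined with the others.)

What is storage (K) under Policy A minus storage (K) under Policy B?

284

Policy A (U − 41):
  U = 41 − 41 = 0
  K = 258 − 4·0 = 258
Policy B (U + 30):
  U = 41 + 30 = 71
  K = 258 − 4·71 = -26
K: 258 − (-26) = 284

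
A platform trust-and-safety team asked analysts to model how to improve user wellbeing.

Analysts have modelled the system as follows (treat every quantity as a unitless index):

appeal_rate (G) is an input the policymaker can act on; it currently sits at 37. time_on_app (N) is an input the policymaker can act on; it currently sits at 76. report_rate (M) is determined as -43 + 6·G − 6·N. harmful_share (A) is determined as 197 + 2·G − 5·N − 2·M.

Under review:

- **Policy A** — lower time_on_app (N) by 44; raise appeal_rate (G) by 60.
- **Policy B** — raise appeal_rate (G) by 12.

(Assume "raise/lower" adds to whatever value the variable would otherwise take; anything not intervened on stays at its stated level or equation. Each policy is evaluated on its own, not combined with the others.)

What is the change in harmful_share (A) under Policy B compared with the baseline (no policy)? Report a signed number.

-120

Baseline:
  G = 37
  N = 76
  M = -43 + 6·37 − 6·76 = -277
  A = 197 + 2·37 − 5·76 − 2·(-277) = 445
Policy B (G + 12):
  G = 37 + 12 = 49
  N = 76
  M = -43 + 6·49 − 6·76 = -205
  A = 197 + 2·49 − 5·76 − 2·(-205) = 325
Change in A: 325 − 445 = -120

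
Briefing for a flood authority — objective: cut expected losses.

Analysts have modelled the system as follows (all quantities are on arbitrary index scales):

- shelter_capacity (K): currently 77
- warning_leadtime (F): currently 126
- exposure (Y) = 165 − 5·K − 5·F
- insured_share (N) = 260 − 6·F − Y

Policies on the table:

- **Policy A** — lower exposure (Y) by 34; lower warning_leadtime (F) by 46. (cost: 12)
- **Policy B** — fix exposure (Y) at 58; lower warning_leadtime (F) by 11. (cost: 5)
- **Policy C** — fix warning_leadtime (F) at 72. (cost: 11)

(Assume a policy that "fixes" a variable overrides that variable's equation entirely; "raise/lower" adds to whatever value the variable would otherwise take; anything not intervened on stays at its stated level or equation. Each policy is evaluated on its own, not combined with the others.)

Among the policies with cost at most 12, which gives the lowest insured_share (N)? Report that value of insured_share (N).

-488

Policy A (Y − 34, F − 46):
  K = 77
  F = 126 − 46 = 80
  Y = 165 − 5·77 − 5·80 (−34 from intervention) = -654
  N = 260 − 6·80 − (-654) = 434
Policy B (Y := 58, F − 11):
  K = 77
  F = 126 − 11 = 115
  Y = 58
  N = 260 − 6·115 − 58 = -488
Policy C (F := 72):
  K = 77
  F = 72
  Y = 165 − 5·77 − 5·72 = -580
  N = 260 − 6·72 − (-580) = 408
Comparing — Policy A: N=434, Policy B: N=-488, Policy C: N=408. Lowest is -488 (Policy B).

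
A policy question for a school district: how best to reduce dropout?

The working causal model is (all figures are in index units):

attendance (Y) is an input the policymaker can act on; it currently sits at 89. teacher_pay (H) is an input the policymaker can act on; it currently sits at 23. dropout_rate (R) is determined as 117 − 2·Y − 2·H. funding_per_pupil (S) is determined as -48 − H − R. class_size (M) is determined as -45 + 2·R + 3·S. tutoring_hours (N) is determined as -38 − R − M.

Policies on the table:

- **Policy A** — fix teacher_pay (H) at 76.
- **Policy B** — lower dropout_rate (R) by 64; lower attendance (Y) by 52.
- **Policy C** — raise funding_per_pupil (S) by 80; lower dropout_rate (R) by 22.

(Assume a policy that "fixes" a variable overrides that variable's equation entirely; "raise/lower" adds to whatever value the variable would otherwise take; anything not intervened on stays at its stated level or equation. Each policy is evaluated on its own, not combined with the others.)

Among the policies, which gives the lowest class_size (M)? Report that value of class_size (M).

-204

Policy A (H := 76):
  Y = 89
  H = 76
  R = 117 − 2·89 − 2·76 = -213
  S = -48 − 76 − (-213) = 89
  M = -45 + 2·(-213) + 3·89 = -204
Policy B (R − 64, Y − 52):
  Y = 89 − 52 = 37
  H = 23
  R = 117 − 2·37 − 2·23 (−64 from intervention) = -67
  S = -48 − 23 − (-67) = -4
  M = -45 + 2·(-67) + 3·(-4) = -191
Policy C (S + 80, R − 22):
  Y = 89
  H = 23
  R = 117 − 2·89 − 2·23 (−22 from intervention) = -129
  S = -48 − 23 − (-129) (+80 from intervention) = 138
  M = -45 + 2·(-129) + 3·138 = 111
Comparing — Policy A: M=-204, Policy B: M=-191, Policy C: M=111. Lowest is -204 (Policy A).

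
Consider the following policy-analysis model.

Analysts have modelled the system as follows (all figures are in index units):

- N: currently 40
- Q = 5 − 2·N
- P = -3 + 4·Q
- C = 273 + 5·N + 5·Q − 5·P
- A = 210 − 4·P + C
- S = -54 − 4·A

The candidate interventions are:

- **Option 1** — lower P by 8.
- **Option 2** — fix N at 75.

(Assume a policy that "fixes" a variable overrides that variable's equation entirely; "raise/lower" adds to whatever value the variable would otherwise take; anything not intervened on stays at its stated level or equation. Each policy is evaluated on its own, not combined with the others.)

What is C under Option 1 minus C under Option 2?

-1185

Option 1 (P − 8):
  N = 40
  Q = 5 − 2·40 = -75
  P = -3 + 4·(-75) (−8 from intervention) = -311
  C = 273 + 5·40 + 5·(-75) − 5·(-311) = 1653
Option 2 (N := 75):
  N = 75
  Q = 5 − 2·75 = -145
  P = -3 + 4·(-145) = -583
  C = 273 + 5·75 + 5·(-145) − 5·(-583) = 2838
C: 1653 − 2838 = -1185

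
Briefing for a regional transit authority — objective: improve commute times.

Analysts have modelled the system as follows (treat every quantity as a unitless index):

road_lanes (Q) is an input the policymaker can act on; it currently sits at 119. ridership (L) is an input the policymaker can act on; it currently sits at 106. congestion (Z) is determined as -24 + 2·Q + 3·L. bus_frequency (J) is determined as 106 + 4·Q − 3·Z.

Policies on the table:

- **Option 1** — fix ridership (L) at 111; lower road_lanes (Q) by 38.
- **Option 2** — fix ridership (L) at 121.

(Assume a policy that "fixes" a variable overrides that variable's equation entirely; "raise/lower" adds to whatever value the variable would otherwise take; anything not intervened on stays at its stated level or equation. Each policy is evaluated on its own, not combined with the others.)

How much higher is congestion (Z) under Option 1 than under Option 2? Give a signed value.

Option 1 (L := 111, Q − 38):
  Q = 119 − 38 = 81
  L = 111
  Z = -24 + 2·81 + 3·111 = 471
Option 2 (L := 121):
  Q = 119
  L = 121
  Z = -24 + 2·119 + 3·121 = 577
Z: 471 − 577 = -106

-106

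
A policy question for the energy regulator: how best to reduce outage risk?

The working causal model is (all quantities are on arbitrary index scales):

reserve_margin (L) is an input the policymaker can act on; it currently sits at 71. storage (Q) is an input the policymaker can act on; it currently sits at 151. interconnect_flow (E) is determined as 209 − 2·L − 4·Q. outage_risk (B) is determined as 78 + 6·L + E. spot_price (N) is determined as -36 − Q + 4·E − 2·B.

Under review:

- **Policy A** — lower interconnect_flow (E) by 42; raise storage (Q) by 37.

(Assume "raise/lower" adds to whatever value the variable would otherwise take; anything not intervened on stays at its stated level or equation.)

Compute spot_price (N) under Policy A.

-2686

Policy A (E − 42, Q + 37):
  L = 71
  Q = 151 + 37 = 188
  E = 209 − 2·71 − 4·188 (−42 from intervention) = -727
  B = 78 + 6·71 + (-727) = -223
  N = -36 − 188 + 4·(-727) − 2·(-223) = -2686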